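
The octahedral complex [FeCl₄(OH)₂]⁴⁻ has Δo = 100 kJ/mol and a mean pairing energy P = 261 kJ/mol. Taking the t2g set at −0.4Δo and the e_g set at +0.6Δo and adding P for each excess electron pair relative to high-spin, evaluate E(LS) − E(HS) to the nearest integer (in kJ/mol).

Ligand charges: 4×(-1) from Cl⁻ and 2×(-1) from OH⁻ sum to -6; with overall charge -4, Fe is +2.
Group 8 minus oxidation state +2 gives a d⁶ configuration for Fe²⁺.
High-spin: t2g^4 e_g^2, CFSE = -0.4Δo = -40 kJ/mol.
Low-spin: t2g^6 e_g^0, orbital CFSE = -2.4Δo = -240 kJ/mol; plus 2 excess pairs × P = +522 kJ/mol; total 282 kJ/mol.
Thus E(LS) − E(HS) = 322 kJ/mol.

322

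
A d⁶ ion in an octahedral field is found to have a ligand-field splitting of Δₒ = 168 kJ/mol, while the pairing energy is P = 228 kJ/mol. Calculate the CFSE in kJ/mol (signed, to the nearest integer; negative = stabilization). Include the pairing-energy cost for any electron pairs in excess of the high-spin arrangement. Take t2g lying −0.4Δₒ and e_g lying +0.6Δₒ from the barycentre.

-67

Δₒ < P, so pairing is avoided: the ground state is high-spin.
Filling d⁶ accordingly: t2g^4 e_g^2.
Orbital CFSE = -0.4Δₒ = -0.4 × 168 = -67 kJ/mol.
High-spin has no excess pairs, so no pairing correction applies.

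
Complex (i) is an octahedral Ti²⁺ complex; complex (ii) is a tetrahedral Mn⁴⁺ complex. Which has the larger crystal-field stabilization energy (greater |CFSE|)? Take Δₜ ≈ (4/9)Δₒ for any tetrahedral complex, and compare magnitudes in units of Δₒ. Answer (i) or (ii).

(i)

(i): Ti sits in group 4; removing 2 electrons leaves Ti²⁺ with 4 − 2 = 2 d electrons; t2g^2 e_g^0, CFSE = -0.8Δₒ.
(ii): Mn is in group 7, so Mn⁴⁺ is d³ (7 − 4 = 3); With tetrahedral geometry the complex is necessarily high-spin; e² t₂¹, CFSE = -0.8Δₜ ≈ -0.36Δₒ.
So (i) has the larger |CFSE|.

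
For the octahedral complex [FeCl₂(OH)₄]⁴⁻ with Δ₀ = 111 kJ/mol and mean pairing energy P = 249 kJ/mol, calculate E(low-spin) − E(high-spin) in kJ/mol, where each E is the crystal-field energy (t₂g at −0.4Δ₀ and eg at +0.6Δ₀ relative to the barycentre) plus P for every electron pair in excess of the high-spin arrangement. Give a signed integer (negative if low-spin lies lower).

Ligand charges: 2×(-1) from Cl⁻ and 4×(-1) from OH⁻ sum to -6; with overall charge -4, Fe is +2.
Fe sits in group 8; removing 2 electrons leaves Fe²⁺ with 8 − 2 = 6 d electrons.
High-spin: t₂g⁴ eg², CFSE = -0.4Δ₀ = -44 kJ/mol.
Low-spin: t₂g⁶ eg⁰, orbital CFSE = -2.4Δ₀ = -266 kJ/mol; plus 2 excess pairs × P = +498 kJ/mol; total 232 kJ/mol.
E(LS) − E(HS) = 232 − (-44) = 276 kJ/mol.

276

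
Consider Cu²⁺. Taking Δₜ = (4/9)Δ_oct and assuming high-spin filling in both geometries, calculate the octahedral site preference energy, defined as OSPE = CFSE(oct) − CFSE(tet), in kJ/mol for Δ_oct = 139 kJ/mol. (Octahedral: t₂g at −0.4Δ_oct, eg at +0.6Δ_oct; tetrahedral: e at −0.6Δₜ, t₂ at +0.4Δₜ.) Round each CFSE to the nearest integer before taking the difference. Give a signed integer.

Cu sits in group 11; removing 2 electrons leaves Cu²⁺ with 11 − 2 = 9 d electrons.
Octahedral (high-spin): t₂g⁶ eg³, CFSE = 6(−0.4) + 3(+0.6) = -0.6Δ_oct = -0.6 × 139 = -83 kJ/mol.
In a tetrahedral site the filling is e⁴ t₂⁵: CFSE(tet) = -0.4Δₜ = -0.4 × (4/9)(139) = -25 kJ/mol.
OSPE = -83 − (-25) = -58 kJ/mol.

-58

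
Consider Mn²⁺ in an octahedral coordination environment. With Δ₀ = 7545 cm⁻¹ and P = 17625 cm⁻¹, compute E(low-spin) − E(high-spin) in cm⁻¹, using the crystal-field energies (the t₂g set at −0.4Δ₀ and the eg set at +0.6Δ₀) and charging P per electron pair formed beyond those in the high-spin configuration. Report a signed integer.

Group 7 minus oxidation state +2 gives a d⁵ configuration for Mn²⁺.
High-spin d⁵ fills as t₂g³ eg² with CFSE 3(−0.4) + 2(+0.6) = 0.0Δ₀ = 0 cm⁻¹.
Low-spin: t₂g⁵ eg⁰, orbital CFSE = -2.0Δ₀ = -15090 cm⁻¹; plus 2 excess pairs × P = +35250 cm⁻¹; total 20160 cm⁻¹.
Thus E(LS) − E(HS) = 20160 cm⁻¹.

20160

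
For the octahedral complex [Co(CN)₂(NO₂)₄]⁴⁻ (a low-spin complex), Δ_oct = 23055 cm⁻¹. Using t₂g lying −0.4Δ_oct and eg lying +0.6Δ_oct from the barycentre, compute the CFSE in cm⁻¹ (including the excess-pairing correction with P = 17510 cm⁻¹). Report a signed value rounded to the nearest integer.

-23989

Ligand charges: 2×(-1) from CN⁻ and 4×(-1) from NO₂⁻ sum to -6; with overall charge -4, Co is +2.
Group 9 minus oxidation state +2 gives a d⁷ configuration for Co²⁺.
Electron filling gives t₂g⁶ eg¹.
The orbital stabilization is -1.8Δ_oct = -1.8 × 23055 = -41499 cm⁻¹.
Pairing penalty: 3 pairs vs 2 in the high-spin reference → 1 extra × P = 17510 cm⁻¹.
Overall CFSE = -41499 + 17510 = -23989 cm⁻¹.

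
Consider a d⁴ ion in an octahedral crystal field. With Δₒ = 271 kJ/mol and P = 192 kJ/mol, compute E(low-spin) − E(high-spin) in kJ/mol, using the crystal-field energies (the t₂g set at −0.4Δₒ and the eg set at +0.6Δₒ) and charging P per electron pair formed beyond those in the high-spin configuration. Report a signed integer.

High-spin d⁴ fills as t₂g³ eg¹ with CFSE 3(−0.4) + 1(+0.6) = -0.6Δₒ = -163 kJ/mol.
For low-spin the configuration is t₂g⁴ eg⁰: orbital energy -1.6 × 271 = -434 kJ/mol, and 1 additional pair relative to high-spin adds 192 kJ/mol, giving -242 kJ/mol.
The difference is -242 − (-163) = -79 kJ/mol, so low-spin lies lower.

-79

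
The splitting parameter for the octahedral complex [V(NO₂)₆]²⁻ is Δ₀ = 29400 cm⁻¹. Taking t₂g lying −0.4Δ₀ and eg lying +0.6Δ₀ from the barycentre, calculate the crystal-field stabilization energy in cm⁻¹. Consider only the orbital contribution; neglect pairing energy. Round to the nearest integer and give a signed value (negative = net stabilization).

Each NO₂⁻ contributes -1; 6 × (-1) = -6. With overall charge -2, V is in the +4 oxidation state.
V⁴⁺: group 5, so d-count = 5 − 4 = 1.
For octahedral d¹ the high- and low-spin configurations coincide.
The d¹ electrons fill as t₂g¹ eg⁰.
CFSE(orbital) = 1×(-0.4Δ₀) + 0×(0.6Δ₀) = -0.4Δ₀; with Δ₀ = 29400 cm⁻¹ that is -11760 cm⁻¹.

-11760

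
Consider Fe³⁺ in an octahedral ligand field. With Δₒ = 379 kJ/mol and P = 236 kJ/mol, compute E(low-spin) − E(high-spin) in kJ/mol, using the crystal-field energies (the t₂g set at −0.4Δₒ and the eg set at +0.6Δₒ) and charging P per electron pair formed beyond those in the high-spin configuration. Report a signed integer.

Group 8 minus oxidation state +3 gives a d⁵ configuration for Fe³⁺.
High-spin d⁵ fills as t₂g³ eg² with CFSE 3(−0.4) + 2(+0.6) = 0.0Δₒ = 0 kJ/mol.
Low-spin: t₂g⁵ eg⁰, orbital CFSE = -2.0Δₒ = -758 kJ/mol; plus 2 excess pairs × P = +472 kJ/mol; total -286 kJ/mol.
The difference is -286 − (0) = -286 kJ/mol, so low-spin lies lower.

-286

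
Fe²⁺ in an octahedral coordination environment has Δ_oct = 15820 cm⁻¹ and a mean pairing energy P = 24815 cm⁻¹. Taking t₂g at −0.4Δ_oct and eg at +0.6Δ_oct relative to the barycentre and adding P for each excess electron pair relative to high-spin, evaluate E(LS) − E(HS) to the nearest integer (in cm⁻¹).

17990

Fe sits in group 8; removing 2 electrons leaves Fe²⁺ with 8 − 2 = 6 d electrons.
High-spin d⁶ fills as t₂g⁴ eg² with CFSE 4(−0.4) + 2(+0.6) = -0.4Δ_oct = -6328 cm⁻¹.
For low-spin the configuration is t₂g⁶ eg⁰: orbital energy -2.4 × 15820 = -37968 cm⁻¹, and 2 additional pairs relative to high-spin add 49630 cm⁻¹, giving 11662 cm⁻¹.
E(LS) − E(HS) = 11662 − (-6328) = 17990 cm⁻¹.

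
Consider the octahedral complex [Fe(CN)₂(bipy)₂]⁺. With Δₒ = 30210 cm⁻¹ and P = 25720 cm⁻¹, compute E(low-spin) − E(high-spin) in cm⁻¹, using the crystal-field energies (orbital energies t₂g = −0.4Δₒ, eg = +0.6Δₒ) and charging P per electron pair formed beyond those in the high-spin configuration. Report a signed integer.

Ligand charges: 2×(-1) from CN⁻ and 2×(+0) from bipy sum to -2; with overall charge +1, Fe is +3.
Group 8 minus oxidation state +3 gives a d⁵ configuration for Fe³⁺.
In the high-spin limit (t₂g³ eg²) the orbital term is 0.0Δₒ = 0 cm⁻¹, with no excess pairing.
Low-spin: t₂g⁵ eg⁰, orbital CFSE = -2.0Δₒ = -60420 cm⁻¹; plus 2 excess pairs × P = +51440 cm⁻¹; total -8980 cm⁻¹.
The difference is -8980 − (0) = -8980 cm⁻¹, so low-spin lies lower.

-8980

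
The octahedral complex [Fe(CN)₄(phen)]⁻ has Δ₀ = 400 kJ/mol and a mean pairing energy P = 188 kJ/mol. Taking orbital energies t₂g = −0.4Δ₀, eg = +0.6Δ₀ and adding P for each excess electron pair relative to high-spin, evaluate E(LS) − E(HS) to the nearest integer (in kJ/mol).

-424

Ligand charges: 4×(-1) from CN⁻ and 1×(+0) from phen sum to -4; with overall charge -1, Fe is +3.
Group 8 minus oxidation state +3 gives a d⁵ configuration for Fe³⁺.
In the high-spin limit (t₂g³ eg²) the orbital term is 0.0Δ₀ = 0 kJ/mol, with no excess pairing.
For low-spin the configuration is t₂g⁵ eg⁰: orbital energy -2.0 × 400 = -800 kJ/mol, and 2 additional pairs relative to high-spin add 376 kJ/mol, giving -424 kJ/mol.
E(LS) − E(HS) = -424 − (0) = -424 kJ/mol.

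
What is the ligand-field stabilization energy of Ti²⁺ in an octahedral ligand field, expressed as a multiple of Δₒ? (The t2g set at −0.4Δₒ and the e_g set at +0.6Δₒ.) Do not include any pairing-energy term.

-0.8 Δₒ

Ti²⁺: group 4, so d-count = 4 − 2 = 2.
For octahedral d² the high- and low-spin configurations coincide.
Configuration: t2g^2 e_g^0.
CFSE = 2(-0.4Δₒ) + 0(0.6Δₒ) = -0.8Δₒ + 0.0Δₒ = -0.8Δₒ.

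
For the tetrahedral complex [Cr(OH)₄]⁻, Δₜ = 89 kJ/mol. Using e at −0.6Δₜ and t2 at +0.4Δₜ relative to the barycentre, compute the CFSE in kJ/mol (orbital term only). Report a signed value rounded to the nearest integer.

-71

Each OH⁻ contributes -1; 4 × (-1) = -4. With overall charge -1, Cr is in the +3 oxidation state.
Cr³⁺: group 6, so d-count = 6 − 3 = 3.
Tetrahedral splitting is small, so the complex is high-spin.
The d³ electrons fill as e^2 t2^1.
Orbital CFSE = 2(-0.6) + 1(0.4) = -0.8Δₜ = -0.8 × 89 = -71 kJ/mol.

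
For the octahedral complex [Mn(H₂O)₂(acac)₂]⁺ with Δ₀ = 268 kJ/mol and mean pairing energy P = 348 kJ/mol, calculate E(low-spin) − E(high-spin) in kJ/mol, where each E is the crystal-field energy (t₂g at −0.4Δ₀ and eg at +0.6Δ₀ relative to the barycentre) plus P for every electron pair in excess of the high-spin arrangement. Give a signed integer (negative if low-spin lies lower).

Ligand charges: 2×(+0) from H₂O and 2×(-1) from acac⁻ sum to -2; with overall charge +1, Mn is +3.
Group 7 minus oxidation state +3 gives a d⁴ configuration for Mn³⁺.
High-spin: t₂g³ eg¹, CFSE = -0.6Δ₀ = -161 kJ/mol.
For low-spin the configuration is t₂g⁴ eg⁰: orbital energy -1.6 × 268 = -429 kJ/mol, and 1 additional pair relative to high-spin adds 348 kJ/mol, giving -81 kJ/mol.
The difference is -81 − (-161) = 80 kJ/mol, so high-spin lies lower.

80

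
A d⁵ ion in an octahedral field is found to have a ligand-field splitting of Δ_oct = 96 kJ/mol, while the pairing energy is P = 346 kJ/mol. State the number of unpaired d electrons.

Here Δ_oct < P (96 < 346), so the high-spin state is favoured.
Filling d⁵ accordingly: t₂g³ eg².
Unpaired electrons: 5.

5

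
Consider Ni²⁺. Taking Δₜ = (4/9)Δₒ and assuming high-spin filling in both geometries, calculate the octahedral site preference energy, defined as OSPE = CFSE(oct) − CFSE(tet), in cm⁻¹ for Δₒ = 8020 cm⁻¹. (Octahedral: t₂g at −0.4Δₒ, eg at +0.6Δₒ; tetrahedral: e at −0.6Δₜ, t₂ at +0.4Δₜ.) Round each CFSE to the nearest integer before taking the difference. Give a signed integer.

-6772

Ni²⁺: group 10, so d-count = 10 − 2 = 8.
Octahedral (high-spin): t2g^6 e_g^2, CFSE = 6(−0.4) + 2(+0.6) = -1.2Δₒ = -1.2 × 8020 = -9624 cm⁻¹.
Tetrahedral e^4 t2^4 gives -0.8Δₜ = -0.8 × (4/9) × 8020 = -2852 cm⁻¹.
Subtracting, OSPE = -9624 − (-2852) = -6772 cm⁻¹.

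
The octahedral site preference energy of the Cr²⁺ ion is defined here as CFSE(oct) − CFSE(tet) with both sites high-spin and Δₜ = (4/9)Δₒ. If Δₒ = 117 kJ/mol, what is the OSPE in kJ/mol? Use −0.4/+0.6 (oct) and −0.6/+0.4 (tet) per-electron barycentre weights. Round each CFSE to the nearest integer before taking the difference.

-49

Group 6 minus oxidation state +2 gives a d⁴ configuration for Cr²⁺.
Octahedral high-spin t2g^3 e_g^1: CFSE = -0.6 × 117 = -70 kJ/mol.
Tetrahedral e^2 t2^2 gives -0.4Δₜ = -0.4 × (4/9) × 117 = -21 kJ/mol.
Subtracting, OSPE = -70 − (-21) = -49 kJ/mol.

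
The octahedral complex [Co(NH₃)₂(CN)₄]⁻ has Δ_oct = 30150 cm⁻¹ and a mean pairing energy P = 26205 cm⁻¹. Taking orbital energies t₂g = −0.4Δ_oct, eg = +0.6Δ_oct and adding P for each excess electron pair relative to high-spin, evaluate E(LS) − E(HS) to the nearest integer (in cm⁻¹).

Ligand charges: 2×(+0) from NH₃ and 4×(-1) from CN⁻ sum to -4; with overall charge -1, Co is +3.
Co sits in group 9; removing 3 electrons leaves Co³⁺ with 9 − 3 = 6 d electrons.
High-spin d⁶ fills as t₂g⁴ eg² with CFSE 4(−0.4) + 2(+0.6) = -0.4Δ_oct = -12060 cm⁻¹.
Low-spin t₂g⁶ eg⁰ gives -2.4Δ_oct = -72360 cm⁻¹, but forming 2 extra pairs costs 2P = 52410 cm⁻¹, so E(LS) = -72360 + 52410 = -19950 cm⁻¹.
The difference is -19950 − (-12060) = -7890 cm⁻¹, so low-spin lies lower.

-7890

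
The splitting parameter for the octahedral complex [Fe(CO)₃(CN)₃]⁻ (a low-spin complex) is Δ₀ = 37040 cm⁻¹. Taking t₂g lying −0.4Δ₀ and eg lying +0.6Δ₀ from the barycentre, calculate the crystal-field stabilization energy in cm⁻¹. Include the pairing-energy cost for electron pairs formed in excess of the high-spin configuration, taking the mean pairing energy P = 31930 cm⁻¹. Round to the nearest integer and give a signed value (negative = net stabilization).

-25036

Ligand charges: 3×(+0) from CO and 3×(-1) from CN⁻ sum to -3; with overall charge -1, Fe is +2.
Group 8 minus oxidation state +2 gives a d⁶ configuration for Fe²⁺.
Configuration: t₂g⁶ eg⁰.
CFSE(orbital) = 6×(-0.4Δ₀) + 0×(0.6Δ₀) = -2.4Δ₀; with Δ₀ = 37040 cm⁻¹ that is -88896 cm⁻¹.
High-spin d⁶ would be t₂g⁴ eg² with 1 pair; low-spin has 3, so 2 excess pairs cost +2P = +63860 cm⁻¹.
Overall CFSE = -88896 + 63860 = -25036 cm⁻¹.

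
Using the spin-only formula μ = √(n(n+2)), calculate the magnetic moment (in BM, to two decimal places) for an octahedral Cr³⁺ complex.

3.87 BM

Cr is in group 6, so Cr³⁺ is d³ (6 − 3 = 3).
Configuration: t2g^3 e_g^0 → 3 unpaired electrons.
μ(spin-only) = √[3(3+2)] = √15 ≈ 3.87 BM.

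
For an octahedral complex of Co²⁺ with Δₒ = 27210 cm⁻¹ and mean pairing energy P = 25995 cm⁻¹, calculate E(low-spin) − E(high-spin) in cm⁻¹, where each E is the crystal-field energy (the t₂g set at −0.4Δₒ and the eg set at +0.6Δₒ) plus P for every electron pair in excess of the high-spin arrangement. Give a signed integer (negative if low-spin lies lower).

-1215

Co sits in group 9; removing 2 electrons leaves Co²⁺ with 9 − 2 = 7 d electrons.
High-spin: t₂g⁵ eg², CFSE = -0.8Δₒ = -21768 cm⁻¹.
Low-spin: t₂g⁶ eg¹, orbital CFSE = -1.8Δₒ = -48978 cm⁻¹; plus 1 excess pair × P = +25995 cm⁻¹; total -22983 cm⁻¹.
E(LS) − E(HS) = -22983 − (-21768) = -1215 cm⁻¹.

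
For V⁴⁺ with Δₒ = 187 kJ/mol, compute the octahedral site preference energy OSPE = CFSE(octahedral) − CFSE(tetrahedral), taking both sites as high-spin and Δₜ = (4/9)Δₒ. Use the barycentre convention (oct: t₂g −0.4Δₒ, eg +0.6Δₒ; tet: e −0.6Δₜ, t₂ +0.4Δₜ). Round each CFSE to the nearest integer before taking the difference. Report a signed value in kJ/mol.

V sits in group 5; removing 4 electrons leaves V⁴⁺ with 5 − 4 = 1 d electrons.
In an octahedral site d¹ (HS) is t₂g¹ eg⁰, giving CFSE(oct) = -0.4Δₒ = -75 kJ/mol.
Tetrahedral: e¹ t₂⁰, CFSE = 1(−0.6) + 0(+0.4) = -0.6Δₜ = -0.6 × (4/9) × 187 = -50 kJ/mol.
OSPE = CFSE(oct) − CFSE(tet) = -75 − (-50) = -25 kJ/mol.

-25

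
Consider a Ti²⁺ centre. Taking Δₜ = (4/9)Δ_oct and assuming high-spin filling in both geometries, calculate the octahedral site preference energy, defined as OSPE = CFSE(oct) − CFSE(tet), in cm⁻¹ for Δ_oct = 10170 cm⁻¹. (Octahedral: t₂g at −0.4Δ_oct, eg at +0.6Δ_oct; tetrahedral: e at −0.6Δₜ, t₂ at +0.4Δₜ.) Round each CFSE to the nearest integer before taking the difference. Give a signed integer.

Ti sits in group 4; removing 2 electrons leaves Ti²⁺ with 4 − 2 = 2 d electrons.
Octahedral high-spin t2g^2 e_g^0: CFSE = -0.8 × 10170 = -8136 cm⁻¹.
Tetrahedral: e^2 t2^0, CFSE = 2(−0.6) + 0(+0.4) = -1.2Δₜ = -1.2 × (4/9) × 10170 = -5424 cm⁻¹.
Subtracting, OSPE = -8136 − (-5424) = -2712 cm⁻¹.

-2712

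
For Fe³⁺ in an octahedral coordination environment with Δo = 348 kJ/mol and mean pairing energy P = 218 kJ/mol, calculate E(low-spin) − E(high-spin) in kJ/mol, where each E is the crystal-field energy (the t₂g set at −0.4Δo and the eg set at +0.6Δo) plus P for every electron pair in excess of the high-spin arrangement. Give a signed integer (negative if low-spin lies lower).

Fe³⁺: group 8, so d-count = 8 − 3 = 5.
High-spin: t₂g³ eg², CFSE = 0.0Δo = 0 kJ/mol.
Low-spin: t₂g⁵ eg⁰, orbital CFSE = -2.0Δo = -696 kJ/mol; plus 2 excess pairs × P = +436 kJ/mol; total -260 kJ/mol.
Thus E(LS) − E(HS) = -260 kJ/mol.

-260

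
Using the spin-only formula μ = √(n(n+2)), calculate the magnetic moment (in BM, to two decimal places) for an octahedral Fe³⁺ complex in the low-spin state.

Fe is in group 8, so Fe³⁺ is d⁵ (8 − 3 = 5).
Configuration: t₂g⁵ eg⁰ → 1 unpaired electron.
μ(spin-only) = √[1(1+2)] = √3 ≈ 1.73 BM.

1.73 BM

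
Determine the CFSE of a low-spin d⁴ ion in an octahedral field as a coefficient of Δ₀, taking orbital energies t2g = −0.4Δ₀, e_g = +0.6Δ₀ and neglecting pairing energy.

-1.6 Δ₀

Configuration: t2g^4 e_g^0.
CFSE = 4(-0.4Δ₀) + 0(0.6Δ₀) = -1.6Δ₀ + 0.0Δ₀ = -1.6Δ₀.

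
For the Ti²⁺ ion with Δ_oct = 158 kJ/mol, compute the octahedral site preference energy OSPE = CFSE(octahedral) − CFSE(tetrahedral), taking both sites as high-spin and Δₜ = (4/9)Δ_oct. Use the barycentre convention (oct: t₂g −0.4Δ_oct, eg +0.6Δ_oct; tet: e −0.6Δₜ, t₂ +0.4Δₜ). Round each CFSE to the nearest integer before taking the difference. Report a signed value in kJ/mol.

Ti²⁺: group 4, so d-count = 4 − 2 = 2.
Octahedral (high-spin): t2g^2 e_g^0, CFSE = 2(−0.4) + 0(+0.6) = -0.8Δ_oct = -0.8 × 158 = -126 kJ/mol.
In a tetrahedral site the filling is e^2 t2^0: CFSE(tet) = -1.2Δₜ = -1.2 × (4/9)(158) = -84 kJ/mol.
OSPE = -126 − (-84) = -42 kJ/mol.

-42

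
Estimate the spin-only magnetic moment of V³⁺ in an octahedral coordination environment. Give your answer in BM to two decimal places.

2.83 BM

V³⁺: group 5, so d-count = 5 − 3 = 2.
For octahedral d² the high- and low-spin configurations coincide.
Configuration: t2g^2 e_g^0 → 2 unpaired electrons.
μ(spin-only) = √[2(2+2)] = √8 ≈ 2.83 BM.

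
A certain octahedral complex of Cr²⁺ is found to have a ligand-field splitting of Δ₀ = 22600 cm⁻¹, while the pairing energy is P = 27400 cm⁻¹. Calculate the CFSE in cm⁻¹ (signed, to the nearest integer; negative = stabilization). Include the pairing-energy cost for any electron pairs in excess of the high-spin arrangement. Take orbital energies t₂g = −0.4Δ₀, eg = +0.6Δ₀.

Cr sits in group 6; removing 2 electrons leaves Cr²⁺ with 6 − 2 = 4 d electrons.
With Δ₀ < P the complex is high-spin.
Configuration: t₂g³ eg¹.
Orbital CFSE = -0.6Δ₀ = -0.6 × 22600 = -13560 cm⁻¹.
High-spin has no excess pairs, so no pairing correction applies.

-13560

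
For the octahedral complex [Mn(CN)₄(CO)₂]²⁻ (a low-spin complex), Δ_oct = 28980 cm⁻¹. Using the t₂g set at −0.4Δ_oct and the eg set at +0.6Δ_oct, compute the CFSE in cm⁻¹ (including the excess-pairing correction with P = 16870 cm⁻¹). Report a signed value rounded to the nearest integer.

Ligand charges: 4×(-1) from CN⁻ and 2×(+0) from CO sum to -4; with overall charge -2, Mn is +2.
Mn²⁺: group 7, so d-count = 7 − 2 = 5.
The d⁵ electrons fill as t₂g⁵ eg⁰.
CFSE(orbital) = 5×(-0.4Δ_oct) + 0×(0.6Δ_oct) = -2.0Δ_oct; with Δ_oct = 28980 cm⁻¹ that is -57960 cm⁻¹.
High-spin d⁵ would be t₂g³ eg² with 0 pairs; low-spin has 2, so 2 excess pairs cost +2P = +33740 cm⁻¹.
Overall CFSE = -57960 + 33740 = -24220 cm⁻¹.

-24220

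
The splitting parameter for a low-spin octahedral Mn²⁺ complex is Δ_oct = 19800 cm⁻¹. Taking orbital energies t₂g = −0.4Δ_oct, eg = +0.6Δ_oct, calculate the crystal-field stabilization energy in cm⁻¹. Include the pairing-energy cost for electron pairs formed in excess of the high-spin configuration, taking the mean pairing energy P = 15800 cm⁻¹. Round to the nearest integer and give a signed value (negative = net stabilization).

-8000

Group 7 minus oxidation state +2 gives a d⁵ configuration for Mn²⁺.
Configuration: t₂g⁵ eg⁰.
CFSE(orbital) = 5×(-0.4Δ_oct) + 0×(0.6Δ_oct) = -2.0Δ_oct; with Δ_oct = 19800 cm⁻¹ that is -39600 cm⁻¹.
Relative to high-spin t₂g³ eg² (0 paired), the low-spin configuration has 2 additional pairs, contributing +2 × 15800 = +31600 cm⁻¹.
Combining: -39600 + 31600 = -8000 cm⁻¹.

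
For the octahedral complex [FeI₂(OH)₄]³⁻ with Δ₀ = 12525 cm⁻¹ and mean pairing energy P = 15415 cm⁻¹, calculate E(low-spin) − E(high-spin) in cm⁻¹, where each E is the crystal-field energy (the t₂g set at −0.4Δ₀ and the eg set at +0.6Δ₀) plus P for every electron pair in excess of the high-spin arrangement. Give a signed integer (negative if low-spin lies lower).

5780

Ligand charges: 2×(-1) from I⁻ and 4×(-1) from OH⁻ sum to -6; with overall charge -3, Fe is +3.
Fe is in group 8, so Fe³⁺ is d⁵ (8 − 3 = 5).
High-spin: t₂g³ eg², CFSE = 0.0Δ₀ = 0 cm⁻¹.
For low-spin the configuration is t₂g⁵ eg⁰: orbital energy -2.0 × 12525 = -25050 cm⁻¹, and 2 additional pairs relative to high-spin add 30830 cm⁻¹, giving 5780 cm⁻¹.
Thus E(LS) − E(HS) = 5780 cm⁻¹.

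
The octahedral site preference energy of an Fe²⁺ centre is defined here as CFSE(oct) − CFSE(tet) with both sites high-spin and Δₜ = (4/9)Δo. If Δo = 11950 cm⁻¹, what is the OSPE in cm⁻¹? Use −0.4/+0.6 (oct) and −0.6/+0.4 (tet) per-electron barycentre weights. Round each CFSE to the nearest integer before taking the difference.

-1593

Fe is in group 8, so Fe²⁺ is d⁶ (8 − 2 = 6).
Octahedral (high-spin): t₂g⁴ eg², CFSE = 4(−0.4) + 2(+0.6) = -0.4Δo = -0.4 × 11950 = -4780 cm⁻¹.
Tetrahedral: e³ t₂³, CFSE = 3(−0.6) + 3(+0.4) = -0.6Δₜ = -0.6 × (4/9) × 11950 = -3187 cm⁻¹.
OSPE = -4780 − (-3187) = -1593 cm⁻¹.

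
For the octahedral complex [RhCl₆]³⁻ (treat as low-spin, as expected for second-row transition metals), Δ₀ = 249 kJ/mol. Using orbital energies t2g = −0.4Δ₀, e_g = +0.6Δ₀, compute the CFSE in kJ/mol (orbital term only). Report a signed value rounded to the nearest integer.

Each Cl⁻ contributes -1; 6 × (-1) = -6. With overall charge -3, Rh is in the +3 oxidation state.
Rh is in group 9, so Rh³⁺ is d⁶ (9 − 3 = 6).
Configuration: t2g^6 e_g^0.
The orbital stabilization is -2.4Δ₀ = -2.4 × 249 = -598 kJ/mol.

-598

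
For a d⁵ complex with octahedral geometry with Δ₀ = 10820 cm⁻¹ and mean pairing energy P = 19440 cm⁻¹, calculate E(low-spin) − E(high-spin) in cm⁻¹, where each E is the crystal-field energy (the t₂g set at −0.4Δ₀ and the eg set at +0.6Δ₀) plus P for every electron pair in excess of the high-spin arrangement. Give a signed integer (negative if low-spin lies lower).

High-spin: t₂g³ eg², CFSE = 0.0Δ₀ = 0 cm⁻¹.
Low-spin t₂g⁵ eg⁰ gives -2.0Δ₀ = -21640 cm⁻¹, but forming 2 extra pairs costs 2P = 38880 cm⁻¹, so E(LS) = -21640 + 38880 = 17240 cm⁻¹.
Thus E(LS) − E(HS) = 17240 cm⁻¹.

17240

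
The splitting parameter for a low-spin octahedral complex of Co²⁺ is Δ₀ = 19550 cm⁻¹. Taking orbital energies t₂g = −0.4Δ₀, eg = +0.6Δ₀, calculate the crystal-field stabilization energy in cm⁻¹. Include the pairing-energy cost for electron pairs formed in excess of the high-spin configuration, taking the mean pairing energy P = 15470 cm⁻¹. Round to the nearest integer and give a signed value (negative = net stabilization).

Co²⁺: group 9, so d-count = 9 − 2 = 7.
The d⁷ electrons fill as t₂g⁶ eg¹.
CFSE(orbital) = 6×(-0.4Δ₀) + 1×(0.6Δ₀) = -1.8Δ₀; with Δ₀ = 19550 cm⁻¹ that is -35190 cm⁻¹.
Pairing penalty: 3 pairs vs 2 in the high-spin reference → 1 extra × P = 15470 cm⁻¹.
Combining: -35190 + 15470 = -19720 cm⁻¹.

-19720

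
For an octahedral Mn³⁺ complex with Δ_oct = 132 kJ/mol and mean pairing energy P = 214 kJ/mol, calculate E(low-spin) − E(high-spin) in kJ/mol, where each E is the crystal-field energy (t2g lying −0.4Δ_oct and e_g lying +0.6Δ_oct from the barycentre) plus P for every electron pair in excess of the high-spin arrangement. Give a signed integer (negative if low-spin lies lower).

Mn³⁺: group 7, so d-count = 7 − 3 = 4.
High-spin: t2g^3 e_g^1, CFSE = -0.6Δ_oct = -79 kJ/mol.
For low-spin the configuration is t2g^4 e_g^0: orbital energy -1.6 × 132 = -211 kJ/mol, and 1 additional pair relative to high-spin adds 214 kJ/mol, giving 3 kJ/mol.
E(LS) − E(HS) = 3 − (-79) = 82 kJ/mol.

82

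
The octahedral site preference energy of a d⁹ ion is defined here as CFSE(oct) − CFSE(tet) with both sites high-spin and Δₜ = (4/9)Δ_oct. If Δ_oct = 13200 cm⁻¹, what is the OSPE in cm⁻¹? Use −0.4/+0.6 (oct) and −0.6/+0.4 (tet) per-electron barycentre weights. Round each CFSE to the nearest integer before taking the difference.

-5573

In an octahedral site d⁹ (HS) is t2g^6 e_g^3, giving CFSE(oct) = -0.6Δ_oct = -7920 cm⁻¹.
Tetrahedral e^4 t2^5 gives -0.4Δₜ = -0.4 × (4/9) × 13200 = -2347 cm⁻¹.
Subtracting, OSPE = -7920 − (-2347) = -5573 cm⁻¹.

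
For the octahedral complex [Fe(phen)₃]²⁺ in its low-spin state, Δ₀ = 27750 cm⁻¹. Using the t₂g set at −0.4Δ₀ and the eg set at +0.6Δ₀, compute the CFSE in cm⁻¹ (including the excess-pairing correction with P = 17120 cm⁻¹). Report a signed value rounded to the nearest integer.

-32360

phen is neutral, so the +2 overall charge sits on Fe: oxidation state +2.
Fe sits in group 8; removing 2 electrons leaves Fe²⁺ with 8 − 2 = 6 d electrons.
The d⁶ electrons fill as t₂g⁶ eg⁰.
The orbital stabilization is -2.4Δ₀ = -2.4 × 27750 = -66600 cm⁻¹.
Relative to high-spin t₂g⁴ eg² (1 paired), the low-spin configuration has 2 additional pairs, contributing +2 × 17120 = +34240 cm⁻¹.
Overall CFSE = -66600 + 34240 = -32360 cm⁻¹.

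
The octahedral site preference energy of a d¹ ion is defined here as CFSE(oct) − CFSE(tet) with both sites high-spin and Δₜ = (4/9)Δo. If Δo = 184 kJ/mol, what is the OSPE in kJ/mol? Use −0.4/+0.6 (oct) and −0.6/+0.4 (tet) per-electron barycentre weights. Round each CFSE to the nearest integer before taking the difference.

-25

Octahedral high-spin t₂g¹ eg⁰: CFSE = -0.4 × 184 = -74 kJ/mol.
In a tetrahedral site the filling is e¹ t₂⁰: CFSE(tet) = -0.6Δₜ = -0.6 × (4/9)(184) = -49 kJ/mol.
OSPE = -74 − (-49) = -25 kJ/mol.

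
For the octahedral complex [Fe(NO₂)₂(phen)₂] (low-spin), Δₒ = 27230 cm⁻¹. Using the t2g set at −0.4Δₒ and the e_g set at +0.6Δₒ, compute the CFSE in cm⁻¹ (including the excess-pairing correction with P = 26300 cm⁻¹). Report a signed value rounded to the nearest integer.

Ligand charges: 2×(-1) from NO₂⁻ and 2×(+0) from phen sum to -2; with overall charge +0, Fe is +2.
Fe²⁺: group 8, so d-count = 8 − 2 = 6.
Electron filling gives t2g^6 e_g^0.
Orbital CFSE = 6(-0.4) + 0(0.6) = -2.4Δₒ = -2.4 × 27230 = -65352 cm⁻¹.
Pairing penalty: 3 pairs vs 1 in the high-spin reference → 2 extra × P = 52600 cm⁻¹.
Overall CFSE = -65352 + 52600 = -12752 cm⁻¹.

-12752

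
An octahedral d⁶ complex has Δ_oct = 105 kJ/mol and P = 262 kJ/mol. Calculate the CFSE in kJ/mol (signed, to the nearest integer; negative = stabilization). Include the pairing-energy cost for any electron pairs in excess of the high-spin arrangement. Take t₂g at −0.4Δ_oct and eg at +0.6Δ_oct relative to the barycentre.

Since Δ_oct = 105 kJ/mol < P = 262 kJ/mol, the complex adopts the high-spin configuration.
Configuration: t₂g⁴ eg².
Orbital CFSE = -0.4Δ_oct = -0.4 × 105 = -42 kJ/mol.
High-spin has no excess pairs, so no pairing correction applies.

-42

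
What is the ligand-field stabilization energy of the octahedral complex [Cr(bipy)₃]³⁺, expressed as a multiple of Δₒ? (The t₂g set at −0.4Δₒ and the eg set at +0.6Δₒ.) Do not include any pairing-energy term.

bipy is neutral, so the +3 overall charge sits on Cr: oxidation state +3.
Group 6 minus oxidation state +3 gives a d³ configuration for Cr³⁺.
Configuration: t₂g³ eg⁰.
CFSE = 3(-0.4Δₒ) + 0(0.6Δₒ) = -1.2Δₒ + 0.0Δₒ = -1.2Δₒ.

-1.2 Δₒ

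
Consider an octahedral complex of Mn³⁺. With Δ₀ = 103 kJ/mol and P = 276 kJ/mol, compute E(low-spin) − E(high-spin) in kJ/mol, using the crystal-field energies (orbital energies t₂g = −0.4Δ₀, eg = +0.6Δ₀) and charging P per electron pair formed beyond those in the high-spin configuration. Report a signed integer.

Mn sits in group 7; removing 3 electrons leaves Mn³⁺ with 7 − 3 = 4 d electrons.
In the high-spin limit (t₂g³ eg¹) the orbital term is -0.6Δ₀ = -62 kJ/mol, with no excess pairing.
For low-spin the configuration is t₂g⁴ eg⁰: orbital energy -1.6 × 103 = -165 kJ/mol, and 1 additional pair relative to high-spin adds 276 kJ/mol, giving 111 kJ/mol.
E(LS) − E(HS) = 111 − (-62) = 173 kJ/mol.

173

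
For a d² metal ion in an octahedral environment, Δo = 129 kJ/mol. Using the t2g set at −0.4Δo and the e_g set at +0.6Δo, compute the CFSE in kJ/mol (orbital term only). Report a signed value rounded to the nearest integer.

-103

The d² electrons fill as t2g^2 e_g^0.
Orbital CFSE = 2(-0.4) + 0(0.6) = -0.8Δo = -0.8 × 129 = -103 kJ/mol.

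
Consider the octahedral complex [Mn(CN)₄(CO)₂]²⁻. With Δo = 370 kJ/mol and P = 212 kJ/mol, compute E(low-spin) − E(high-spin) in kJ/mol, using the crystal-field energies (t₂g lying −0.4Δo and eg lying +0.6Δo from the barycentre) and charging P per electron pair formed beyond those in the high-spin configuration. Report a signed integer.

-316

Ligand charges: 4×(-1) from CN⁻ and 2×(+0) from CO sum to -4; with overall charge -2, Mn is +2.
Mn sits in group 7; removing 2 electrons leaves Mn²⁺ with 7 − 2 = 5 d electrons.
In the high-spin limit (t₂g³ eg²) the orbital term is 0.0Δo = 0 kJ/mol, with no excess pairing.
Low-spin: t₂g⁵ eg⁰, orbital CFSE = -2.0Δo = -740 kJ/mol; plus 2 excess pairs × P = +424 kJ/mol; total -316 kJ/mol.
The difference is -316 − (0) = -316 kJ/mol, so low-spin lies lower.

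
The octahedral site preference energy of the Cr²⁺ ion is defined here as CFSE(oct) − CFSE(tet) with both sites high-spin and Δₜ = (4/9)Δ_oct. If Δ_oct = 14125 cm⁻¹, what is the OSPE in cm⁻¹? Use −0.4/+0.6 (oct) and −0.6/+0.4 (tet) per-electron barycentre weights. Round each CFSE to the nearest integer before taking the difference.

-5964

Cr sits in group 6; removing 2 electrons leaves Cr²⁺ with 6 − 2 = 4 d electrons.
In an octahedral site d⁴ (HS) is t₂g³ eg¹, giving CFSE(oct) = -0.6Δ_oct = -8475 cm⁻¹.
Tetrahedral e² t₂² gives -0.4Δₜ = -0.4 × (4/9) × 14125 = -2511 cm⁻¹.
Subtracting, OSPE = -8475 − (-2511) = -5964 cm⁻¹.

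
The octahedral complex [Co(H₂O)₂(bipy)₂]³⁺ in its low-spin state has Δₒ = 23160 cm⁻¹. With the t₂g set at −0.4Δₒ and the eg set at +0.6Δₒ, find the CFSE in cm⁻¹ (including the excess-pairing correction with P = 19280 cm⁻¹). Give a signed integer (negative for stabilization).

Ligand charges: 2×(+0) from H₂O and 2×(+0) from bipy sum to +0; with overall charge +3, Co is +3.
Co sits in group 9; removing 3 electrons leaves Co³⁺ with 9 − 3 = 6 d electrons.
The d⁶ electrons fill as t₂g⁶ eg⁰.
The orbital stabilization is -2.4Δₒ = -2.4 × 23160 = -55584 cm⁻¹.
High-spin d⁶ would be t₂g⁴ eg² with 1 pair; low-spin has 3, so 2 excess pairs cost +2P = +38560 cm⁻¹.
Overall CFSE = -55584 + 38560 = -17024 cm⁻¹.

-17024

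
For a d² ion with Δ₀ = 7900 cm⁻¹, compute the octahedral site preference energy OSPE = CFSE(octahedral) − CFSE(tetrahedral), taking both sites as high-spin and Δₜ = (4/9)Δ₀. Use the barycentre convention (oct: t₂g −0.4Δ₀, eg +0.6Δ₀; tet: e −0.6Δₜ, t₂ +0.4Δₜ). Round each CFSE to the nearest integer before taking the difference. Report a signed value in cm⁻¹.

In an octahedral site d² (HS) is t₂g² eg⁰, giving CFSE(oct) = -0.8Δ₀ = -6320 cm⁻¹.
Tetrahedral e² t₂⁰ gives -1.2Δₜ = -1.2 × (4/9) × 7900 = -4213 cm⁻¹.
OSPE = CFSE(oct) − CFSE(tet) = -6320 − (-4213) = -2107 cm⁻¹.

-2107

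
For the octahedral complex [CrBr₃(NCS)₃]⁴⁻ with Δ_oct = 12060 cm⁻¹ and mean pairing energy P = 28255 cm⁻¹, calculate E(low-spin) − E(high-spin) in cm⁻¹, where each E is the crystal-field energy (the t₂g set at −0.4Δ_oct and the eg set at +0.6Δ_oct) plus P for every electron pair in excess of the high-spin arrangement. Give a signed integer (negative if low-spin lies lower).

Ligand charges: 3×(-1) from Br⁻ and 3×(-1) from NCS⁻ sum to -6; with overall charge -4, Cr is +2.
Cr²⁺: group 6, so d-count = 6 − 2 = 4.
High-spin: t₂g³ eg¹, CFSE = -0.6Δ_oct = -7236 cm⁻¹.
Low-spin t₂g⁴ eg⁰ gives -1.6Δ_oct = -19296 cm⁻¹, but forming 1 extra pair costs 1P = 28255 cm⁻¹, so E(LS) = -19296 + 28255 = 8959 cm⁻¹.
Thus E(LS) − E(HS) = 16195 cm⁻¹.

16195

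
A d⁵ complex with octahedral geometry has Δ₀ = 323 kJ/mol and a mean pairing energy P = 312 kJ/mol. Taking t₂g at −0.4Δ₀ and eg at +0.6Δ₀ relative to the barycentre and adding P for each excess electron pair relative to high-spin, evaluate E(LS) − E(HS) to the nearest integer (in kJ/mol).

-22

High-spin: t₂g³ eg², CFSE = 0.0Δ₀ = 0 kJ/mol.
Low-spin: t₂g⁵ eg⁰, orbital CFSE = -2.0Δ₀ = -646 kJ/mol; plus 2 excess pairs × P = +624 kJ/mol; total -22 kJ/mol.
The difference is -22 − (0) = -22 kJ/mol, so low-spin lies lower.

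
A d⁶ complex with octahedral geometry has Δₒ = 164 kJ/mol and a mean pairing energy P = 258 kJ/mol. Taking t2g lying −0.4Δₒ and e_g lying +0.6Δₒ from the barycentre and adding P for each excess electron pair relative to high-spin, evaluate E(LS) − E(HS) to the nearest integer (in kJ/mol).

High-spin d⁶ fills as t2g^4 e_g^2 with CFSE 4(−0.4) + 2(+0.6) = -0.4Δₒ = -66 kJ/mol.
For low-spin the configuration is t2g^6 e_g^0: orbital energy -2.4 × 164 = -394 kJ/mol, and 2 additional pairs relative to high-spin add 516 kJ/mol, giving 122 kJ/mol.
E(LS) − E(HS) = 122 − (-66) = 188 kJ/mol.

188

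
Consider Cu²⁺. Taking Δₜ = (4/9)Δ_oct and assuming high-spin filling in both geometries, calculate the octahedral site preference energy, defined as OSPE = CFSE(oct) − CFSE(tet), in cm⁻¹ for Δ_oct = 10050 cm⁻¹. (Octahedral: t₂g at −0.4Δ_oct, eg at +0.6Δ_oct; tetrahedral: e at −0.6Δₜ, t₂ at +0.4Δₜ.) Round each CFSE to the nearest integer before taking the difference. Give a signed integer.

-4243

Cu sits in group 11; removing 2 electrons leaves Cu²⁺ with 11 − 2 = 9 d electrons.
Octahedral high-spin t₂g⁶ eg³: CFSE = -0.6 × 10050 = -6030 cm⁻¹.
In a tetrahedral site the filling is e⁴ t₂⁵: CFSE(tet) = -0.4Δₜ = -0.4 × (4/9)(10050) = -1787 cm⁻¹.
OSPE = CFSE(oct) − CFSE(tet) = -6030 − (-1787) = -4243 cm⁻¹.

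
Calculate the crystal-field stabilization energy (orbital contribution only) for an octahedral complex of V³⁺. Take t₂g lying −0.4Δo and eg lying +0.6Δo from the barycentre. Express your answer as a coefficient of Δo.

-0.8 Δo

Group 5 minus oxidation state +3 gives a d² configuration for V³⁺.
For octahedral d² the high- and low-spin configurations coincide.
Configuration: t₂g² eg⁰.
CFSE = 2(-0.4Δo) + 0(0.6Δo) = -0.8Δo + 0.0Δo = -0.8Δo.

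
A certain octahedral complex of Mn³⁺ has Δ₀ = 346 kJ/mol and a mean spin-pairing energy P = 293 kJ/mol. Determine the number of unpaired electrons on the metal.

2

Group 7 minus oxidation state +3 gives a d⁴ configuration for Mn³⁺.
With Δ₀ > P the complex is low-spin.
That gives t₂g⁴ eg⁰.
Unpaired electrons: 2.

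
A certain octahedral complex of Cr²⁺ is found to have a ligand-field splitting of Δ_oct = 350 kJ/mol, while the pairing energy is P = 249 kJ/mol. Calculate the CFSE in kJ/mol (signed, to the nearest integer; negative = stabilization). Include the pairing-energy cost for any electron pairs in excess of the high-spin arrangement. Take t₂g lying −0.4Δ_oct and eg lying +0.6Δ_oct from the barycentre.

Cr²⁺: group 6, so d-count = 6 − 2 = 4.
Δ_oct > P, so pairing is preferred: the ground state is low-spin.
That gives t₂g⁴ eg⁰.
Orbital CFSE = -1.6Δ_oct = -1.6 × 350 = -560 kJ/mol.
Excess pairs vs high-spin: 1 − 0 = 1; pairing cost = +249 kJ/mol.
Net CFSE = -560 + 249 = -311 kJ/mol.

-311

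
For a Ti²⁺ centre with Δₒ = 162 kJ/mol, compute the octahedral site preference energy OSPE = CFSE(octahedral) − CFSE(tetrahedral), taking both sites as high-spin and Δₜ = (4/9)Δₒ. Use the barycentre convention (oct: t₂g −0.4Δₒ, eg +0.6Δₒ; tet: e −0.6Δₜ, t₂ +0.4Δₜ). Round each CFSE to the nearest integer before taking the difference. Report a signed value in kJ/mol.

-44

Ti sits in group 4; removing 2 electrons leaves Ti²⁺ with 4 − 2 = 2 d electrons.
In an octahedral site d² (HS) is t₂g² eg⁰, giving CFSE(oct) = -0.8Δₒ = -130 kJ/mol.
Tetrahedral e² t₂⁰ gives -1.2Δₜ = -1.2 × (4/9) × 162 = -86 kJ/mol.
OSPE = -130 − (-86) = -44 kJ/mol.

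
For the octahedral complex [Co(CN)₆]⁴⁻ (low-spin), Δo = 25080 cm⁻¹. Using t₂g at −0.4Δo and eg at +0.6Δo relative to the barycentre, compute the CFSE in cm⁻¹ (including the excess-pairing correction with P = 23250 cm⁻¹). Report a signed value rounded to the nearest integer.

-21894

Each CN⁻ contributes -1; 6 × (-1) = -6. With overall charge -4, Co is in the +2 oxidation state.
Group 9 minus oxidation state +2 gives a d⁷ configuration for Co²⁺.
Electron filling gives t₂g⁶ eg¹.
CFSE(orbital) = 6×(-0.4Δo) + 1×(0.6Δo) = -1.8Δo; with Δo = 25080 cm⁻¹ that is -45144 cm⁻¹.
Pairing penalty: 3 pairs vs 2 in the high-spin reference → 1 extra × P = 23250 cm⁻¹.
Overall CFSE = -45144 + 23250 = -21894 cm⁻¹.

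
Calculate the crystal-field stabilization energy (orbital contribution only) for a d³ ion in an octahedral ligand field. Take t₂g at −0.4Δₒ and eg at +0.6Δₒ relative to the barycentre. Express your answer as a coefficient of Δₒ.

Configuration: t₂g³ eg⁰.
CFSE = 3(-0.4Δₒ) + 0(0.6Δₒ) = -1.2Δₒ + 0.0Δₒ = -1.2Δₒ.

-1.2 Δₒ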